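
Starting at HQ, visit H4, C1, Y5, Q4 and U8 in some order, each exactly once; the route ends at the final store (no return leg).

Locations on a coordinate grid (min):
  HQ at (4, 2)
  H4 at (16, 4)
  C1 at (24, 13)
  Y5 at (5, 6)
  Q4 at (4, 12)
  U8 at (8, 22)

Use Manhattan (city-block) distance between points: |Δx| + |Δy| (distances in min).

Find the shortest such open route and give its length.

There are 5! = 120 possible orderings.
HQ - H4 - C1 - Y5 - Q4 - U8: 14+17+26+7+14 = 78
HQ - H4 - C1 - Y5 - U8 - Q4: 14+17+26+19+14 = 90
HQ - H4 - C1 - Q4 - Y5 - U8: 14+17+21+7+19 = 78
HQ - H4 - C1 - Q4 - U8 - Y5: 14+17+21+14+19 = 85
HQ - H4 - C1 - U8 - Y5 - Q4: 14+17+25+19+7 = 82
HQ - H4 - C1 - U8 - Q4 - Y5: 14+17+25+14+7 = 77
HQ - H4 - Y5 - C1 - Q4 - U8: 14+13+26+21+14 = 88
HQ - H4 - Y5 - C1 - U8 - Q4: 14+13+26+25+14 = 92
HQ - H4 - Y5 - Q4 - C1 - U8: 14+13+7+21+25 = 80
HQ - H4 - Y5 - Q4 - U8 - C1: 14+13+7+14+25 = 73
HQ - H4 - Y5 - U8 - C1 - Q4: 14+13+19+25+21 = 92
HQ - H4 - Y5 - U8 - Q4 - C1: 14+13+19+14+21 = 81
HQ - H4 - Q4 - C1 - Y5 - U8: 14+20+21+26+19 = 100
HQ - H4 - Q4 - C1 - U8 - Y5: 14+20+21+25+19 = 99
… (106 more)
HQ - Y5 - Q4 - U8 - C1 - H4: 5+7+14+25+17 = 68  ← best
The minimum is 68.
One shortest path: HQ → Y5 → Q4 → U8 → C1 → H4.

Shortest open route: 68 min.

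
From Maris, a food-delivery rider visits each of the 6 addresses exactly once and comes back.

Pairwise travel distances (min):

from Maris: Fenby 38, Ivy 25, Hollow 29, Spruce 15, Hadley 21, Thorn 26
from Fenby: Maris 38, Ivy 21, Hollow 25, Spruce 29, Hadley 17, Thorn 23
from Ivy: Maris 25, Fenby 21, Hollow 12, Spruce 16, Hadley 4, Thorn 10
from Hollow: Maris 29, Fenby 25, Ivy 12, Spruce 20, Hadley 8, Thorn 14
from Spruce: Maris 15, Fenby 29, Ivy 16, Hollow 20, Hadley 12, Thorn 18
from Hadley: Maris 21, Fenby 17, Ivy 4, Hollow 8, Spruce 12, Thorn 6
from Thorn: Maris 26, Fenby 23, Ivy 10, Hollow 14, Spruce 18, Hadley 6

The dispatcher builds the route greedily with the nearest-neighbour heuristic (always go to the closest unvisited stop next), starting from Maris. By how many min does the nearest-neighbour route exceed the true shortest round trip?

From Maris: Spruce=15, Hadley=21, Ivy=25, Thorn=26, Hollow=29, Fenby=38 → choose Spruce (15).
From Spruce: Hadley=12, Ivy=16, Thorn=18, Hollow=20, Fenby=29 → choose Hadley (12).
From Hadley: Ivy=4, Thorn=6, Hollow=8, Fenby=17 → choose Ivy (4).
From Ivy: Thorn=10, Hollow=12, Fenby=21 → choose Thorn (10).
From Thorn: Hollow=14, Fenby=23 → choose Hollow (14).
From Hollow: Fenby=25 → choose Fenby (25).
NN route Maris → Spruce → Hadley → Ivy → Thorn → Hollow → Fenby → Maris costs 118.
Optimal: Maris → Spruce → Fenby → Ivy → Hollow → Hadley → Thorn → Maris costs 117 (by enumerating all 360 distinct tours).
Excess = 118 − 117 = 1.

Excess over optimum: 1 min.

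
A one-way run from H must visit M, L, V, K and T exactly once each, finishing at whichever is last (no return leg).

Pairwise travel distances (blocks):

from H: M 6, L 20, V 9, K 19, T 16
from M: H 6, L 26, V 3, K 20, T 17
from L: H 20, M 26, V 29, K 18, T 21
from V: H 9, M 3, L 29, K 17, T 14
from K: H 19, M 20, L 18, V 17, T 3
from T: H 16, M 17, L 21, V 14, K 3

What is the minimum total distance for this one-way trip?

There are 5! = 120 possible orderings.
H → M → L → V → K → T: 6+26+29+17+3 = 81
H → M → L → V → T → K: 6+26+29+14+3 = 78
H → M → L → K → V → T: 6+26+18+17+14 = 81
H → M → L → K → T → V: 6+26+18+3+14 = 67
H → M → L → T → V → K: 6+26+21+14+17 = 84
H → M → L → T → K → V: 6+26+21+3+17 = 73
H → M → V → L → K → T: 6+3+29+18+3 = 59
H → M → V → L → T → K: 6+3+29+21+3 = 62
H → M → V → K → L → T: 6+3+17+18+21 = 65
H → M → V → K → T → L: 6+3+17+3+21 = 50
H → M → V → T → L → K: 6+3+14+21+18 = 62
H → M → V → T → K → L: 6+3+14+3+18 = 44
H → M → K → L → V → T: 6+20+18+29+14 = 87
H → M → K → L → T → V: 6+20+18+21+14 = 79
… (106 more)
The minimum is 44.
One shortest path: H → M → V → T → K → L.

Shortest open route: 44 blocks.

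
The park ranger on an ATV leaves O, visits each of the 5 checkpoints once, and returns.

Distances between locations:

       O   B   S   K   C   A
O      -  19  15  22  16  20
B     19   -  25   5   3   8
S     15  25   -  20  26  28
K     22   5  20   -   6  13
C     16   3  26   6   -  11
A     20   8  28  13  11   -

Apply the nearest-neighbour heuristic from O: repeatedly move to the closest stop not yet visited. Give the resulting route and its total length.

From O: distances to unvisited — S=15, C=16, B=19, A=20, K=22. Nearest is S (15).
From S: distances to unvisited — K=20, B=25, C=26, A=28. Nearest is K (20).
From K: distances to unvisited — B=5, C=6, A=13. Nearest is B (5).
From B: distances to unvisited — C=3, A=8. Nearest is C (3).
From C: distances to unvisited — A=11. Nearest is A (11).
Return A→O: 20.
Total = 15 + 20 + 5 + 3 + 11 + 20 = 74.

Total distance 74 via the nearest-neighbour route O → S → K → B → C → A → O.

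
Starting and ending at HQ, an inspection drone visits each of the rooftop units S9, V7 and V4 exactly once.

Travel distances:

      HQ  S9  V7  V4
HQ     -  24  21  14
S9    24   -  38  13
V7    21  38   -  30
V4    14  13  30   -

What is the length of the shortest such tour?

86 — the shortest possible round trip.

With 3 stops there are 3!/2 = 3 distinct round trips (a route and its reverse cost the same).
HQ → S9 → V7 → V4 → HQ: 24+38+30+14 = 106
HQ → S9 → V4 → V7 → HQ: 24+13+30+21 = 88
HQ → V7 → S9 → V4 → HQ: 21+38+13+14 = 86
The minimum is 86.
One optimal route: HQ → V7 → S9 → V4 → HQ (or its reverse).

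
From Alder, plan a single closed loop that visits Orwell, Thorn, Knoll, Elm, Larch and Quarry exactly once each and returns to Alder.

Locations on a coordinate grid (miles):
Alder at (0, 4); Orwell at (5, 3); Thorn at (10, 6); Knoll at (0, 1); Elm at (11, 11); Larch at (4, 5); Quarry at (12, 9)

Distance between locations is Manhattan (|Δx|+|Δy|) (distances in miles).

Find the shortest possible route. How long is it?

Minimum total distance: 44 miles.

Alder→Orwell→Thorn→Knoll→Elm→Larch→Quarry→Alder: 6+8+15+21+13+12+17 = 92
Alder→Orwell→Thorn→Knoll→Elm→Quarry→Larch→Alder: 6+8+15+21+3+12+5 = 70
Alder→Orwell→Thorn→Knoll→Larch→Elm→Quarry→Alder: 6+8+15+8+13+3+17 = 70
Alder→Orwell→Thorn→Knoll→Larch→Quarry→Elm→Alder: 6+8+15+8+12+3+18 = 70
Alder→Orwell→Thorn→Knoll→Quarry→Elm→Larch→Alder: 6+8+15+20+3+13+5 = 70
Alder→Orwell→Thorn→Knoll→Quarry→Larch→Elm→Alder: 6+8+15+20+12+13+18 = 92
Alder→Orwell→Thorn→Elm→Knoll→Larch→Quarry→Alder: 6+8+6+21+8+12+17 = 78
Alder→Orwell→Thorn→Elm→Knoll→Quarry→Larch→Alder: 6+8+6+21+20+12+5 = 78
… (352 more)
Alder→Knoll→Orwell→Thorn→Elm→Quarry→Larch→Alder: 3+7+8+6+3+12+5 = 44  ← best
The minimum is 44.
One optimal route: Alder → Knoll → Orwell → Thorn → Elm → Quarry → Larch → Alder (or its reverse).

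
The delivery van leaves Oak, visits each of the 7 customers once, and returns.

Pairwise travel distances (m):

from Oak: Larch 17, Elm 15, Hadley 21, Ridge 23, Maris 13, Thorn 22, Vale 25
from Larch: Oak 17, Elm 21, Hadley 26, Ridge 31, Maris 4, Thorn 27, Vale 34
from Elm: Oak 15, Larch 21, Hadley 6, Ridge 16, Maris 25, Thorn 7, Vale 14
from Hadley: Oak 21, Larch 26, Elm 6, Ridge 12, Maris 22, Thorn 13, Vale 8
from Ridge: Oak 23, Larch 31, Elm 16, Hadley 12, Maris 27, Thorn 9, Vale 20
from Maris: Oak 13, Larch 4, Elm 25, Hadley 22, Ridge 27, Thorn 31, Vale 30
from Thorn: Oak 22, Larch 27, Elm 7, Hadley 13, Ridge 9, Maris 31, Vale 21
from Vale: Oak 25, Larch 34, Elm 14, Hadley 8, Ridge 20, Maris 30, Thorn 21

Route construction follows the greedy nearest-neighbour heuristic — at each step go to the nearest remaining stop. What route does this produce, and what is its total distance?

From Oak: distances to unvisited — Maris=13, Elm=15, Larch=17, Hadley=21, Thorn=22, Ridge=23, Vale=25. Nearest is Maris (13).
From Maris: distances to unvisited — Larch=4, Hadley=22, Elm=25, Ridge=27, Vale=30, Thorn=31. Nearest is Larch (4).
From Larch: distances to unvisited — Elm=21, Hadley=26, Thorn=27, Ridge=31, Vale=34. Nearest is Elm (21).
From Elm: distances to unvisited — Hadley=6, Thorn=7, Vale=14, Ridge=16. Nearest is Hadley (6).
From Hadley: distances to unvisited — Vale=8, Ridge=12, Thorn=13. Nearest is Vale (8).
From Vale: distances to unvisited — Ridge=20, Thorn=21. Nearest is Ridge (20).
From Ridge: distances to unvisited — Thorn=9. Nearest is Thorn (9).
Return Thorn→Oak: 22.
Total = 13 + 4 + 21 + 6 + 8 + 20 + 9 + 22 = 103.

103 m along Oak → Maris → Larch → Elm → Hadley → Vale → Ridge → Thorn → Oak.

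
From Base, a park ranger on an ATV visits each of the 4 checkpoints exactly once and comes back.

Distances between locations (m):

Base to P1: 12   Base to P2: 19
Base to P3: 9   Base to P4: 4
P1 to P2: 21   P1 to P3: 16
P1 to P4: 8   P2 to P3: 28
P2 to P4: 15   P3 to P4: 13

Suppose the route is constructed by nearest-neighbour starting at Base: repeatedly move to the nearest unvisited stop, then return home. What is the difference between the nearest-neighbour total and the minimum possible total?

From Base: P4=4, P3=9, P1=12, P2=19 → choose P4 (4).
From P4: P1=8, P3=13, P2=15 → choose P1 (8).
From P1: P3=16, P2=21 → choose P3 (16).
From P3: P2=28 → choose P2 (28).
NN route Base → P4 → P1 → P3 → P2 → Base costs 75.
Optimal: Base → P3 → P1 → P2 → P4 → Base costs 65 (by enumerating all 12 distinct tours).
Excess = 75 − 65 = 10.

Excess over optimum: 10 m.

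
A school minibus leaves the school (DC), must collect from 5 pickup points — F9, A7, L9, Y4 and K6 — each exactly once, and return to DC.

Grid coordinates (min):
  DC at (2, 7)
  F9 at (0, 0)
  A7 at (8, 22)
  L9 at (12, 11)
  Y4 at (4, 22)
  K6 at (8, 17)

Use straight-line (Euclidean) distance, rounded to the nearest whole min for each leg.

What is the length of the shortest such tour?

With 5 stops there are 5!/2 = 60 distinct round trips (a route and its reverse cost the same).
DC-F9-A7-L9-Y4-K6-DC: 7+23+12+14+6+12 = 74
DC-F9-A7-L9-K6-Y4-DC: 7+23+12+7+6+15 = 70
DC-F9-A7-Y4-L9-K6-DC: 7+23+4+14+7+12 = 67
DC-F9-A7-Y4-K6-L9-DC: 7+23+4+6+7+11 = 58
DC-F9-A7-K6-L9-Y4-DC: 7+23+5+7+14+15 = 71
DC-F9-A7-K6-Y4-L9-DC: 7+23+5+6+14+11 = 66
DC-F9-L9-A7-Y4-K6-DC: 7+16+12+4+6+12 = 57
DC-F9-L9-A7-K6-Y4-DC: 7+16+12+5+6+15 = 61
DC-F9-L9-Y4-A7-K6-DC: 7+16+14+4+5+12 = 58
DC-F9-L9-Y4-K6-A7-DC: 7+16+14+6+5+16 = 64
DC-F9-L9-K6-A7-Y4-DC: 7+16+7+5+4+15 = 54
DC-F9-L9-K6-Y4-A7-DC: 7+16+7+6+4+16 = 56
DC-F9-Y4-A7-L9-K6-DC: 7+22+4+12+7+12 = 64
DC-F9-Y4-A7-K6-L9-DC: 7+22+4+5+7+11 = 56
… (46 more)
The minimum is 54.
One optimal route: DC → F9 → L9 → K6 → A7 → Y4 → DC (or its reverse).

Shortest round trip = 54 min.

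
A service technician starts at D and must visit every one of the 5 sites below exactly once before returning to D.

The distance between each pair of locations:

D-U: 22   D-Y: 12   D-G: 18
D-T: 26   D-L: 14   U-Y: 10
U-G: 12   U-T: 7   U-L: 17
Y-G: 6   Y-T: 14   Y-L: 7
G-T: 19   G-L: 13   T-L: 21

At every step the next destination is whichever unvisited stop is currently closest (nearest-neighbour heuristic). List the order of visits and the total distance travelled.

D → [Y:12 / L:14 / G:18 / U:22 / T:26] → Y (12)
Y → [G:6 / L:7 / U:10 / T:14] → G (6)
G → [U:12 / L:13 / T:19] → U (12)
U → [T:7 / L:17] → T (7)
T → [L:21] → L (21)
Return L→D: 14.
Total = 12 + 6 + 12 + 7 + 21 + 14 = 72.

72 along D → Y → G → U → T → L → D.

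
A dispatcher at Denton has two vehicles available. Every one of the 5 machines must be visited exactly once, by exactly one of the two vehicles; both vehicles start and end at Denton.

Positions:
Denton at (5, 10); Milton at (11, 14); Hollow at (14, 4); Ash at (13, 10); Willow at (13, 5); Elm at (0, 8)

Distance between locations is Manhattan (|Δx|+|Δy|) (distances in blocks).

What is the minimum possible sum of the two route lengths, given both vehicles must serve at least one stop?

There are 2^4 − 1 = 15 ways to divide the 5 stops into two non-empty groups. For each, the best each vehicle can do is its own shortest tour through its group:
  {Milton} + {Hollow, Ash, Willow, Elm}: 20 + 40 = 60
  {Hollow} + {Milton, Ash, Willow, Elm}: 30 + 44 = 74
  {Milton, Hollow} + {Ash, Willow, Elm}: 38 + 36 = 74
  {Ash} + {Milton, Hollow, Willow, Elm}: 16 + 48 = 64
  {Milton, Ash} + {Hollow, Willow, Elm}: 24 + 40 = 64
  {Hollow, Ash} + {Milton, Willow, Elm}: 30 + 44 = 74
  … (15 splits in total)
  {Milton, Hollow, Ash, Willow} + {Elm}: 38 + 14 = 52  ← best
Best: vehicle 1 Denton → Milton → Hollow → Willow → Ash → Denton = 38; vehicle 2 Denton → Elm → Denton = 14; combined 52.

Minimum combined distance: 52 blocks.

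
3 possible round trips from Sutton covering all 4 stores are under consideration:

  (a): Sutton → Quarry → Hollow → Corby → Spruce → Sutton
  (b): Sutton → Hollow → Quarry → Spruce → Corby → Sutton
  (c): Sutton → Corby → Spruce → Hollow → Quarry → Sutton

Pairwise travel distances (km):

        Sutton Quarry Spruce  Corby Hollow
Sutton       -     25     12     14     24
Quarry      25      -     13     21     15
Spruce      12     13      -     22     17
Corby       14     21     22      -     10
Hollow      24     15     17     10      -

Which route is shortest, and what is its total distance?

(a): 25 + 15 + 10 + 22 + 12 = 84
(b): 24 + 15 + 13 + 22 + 14 = 88
(c): 14 + 22 + 17 + 15 + 25 = 93

Shortest is (a), total 84 km.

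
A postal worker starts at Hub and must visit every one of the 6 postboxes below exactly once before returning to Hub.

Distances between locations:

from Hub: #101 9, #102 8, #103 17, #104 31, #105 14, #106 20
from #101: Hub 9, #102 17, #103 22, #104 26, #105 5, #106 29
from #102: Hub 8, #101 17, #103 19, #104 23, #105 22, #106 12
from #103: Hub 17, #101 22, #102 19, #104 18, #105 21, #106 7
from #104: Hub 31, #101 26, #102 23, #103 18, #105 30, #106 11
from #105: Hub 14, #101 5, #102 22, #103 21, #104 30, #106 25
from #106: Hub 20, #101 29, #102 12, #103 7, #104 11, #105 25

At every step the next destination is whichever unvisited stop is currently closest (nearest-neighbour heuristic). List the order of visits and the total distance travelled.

From Hub: distances to unvisited — #102=8, #101=9, #105=14, #103=17, #106=20, #104=31. Nearest is #102 (8).
From #102: distances to unvisited — #106=12, #101=17, #103=19, #105=22, #104=23. Nearest is #106 (12).
From #106: distances to unvisited — #103=7, #104=11, #105=25, #101=29. Nearest is #103 (7).
From #103: distances to unvisited — #104=18, #105=21, #101=22. Nearest is #104 (18).
From #104: distances to unvisited — #101=26, #105=30. Nearest is #101 (26).
From #101: distances to unvisited — #105=5. Nearest is #105 (5).
Return #105→Hub: 14.
Total = 8 + 12 + 7 + 18 + 26 + 5 + 14 = 90.

90 along Hub → #102 → #106 → #103 → #104 → #101 → #105 → Hub.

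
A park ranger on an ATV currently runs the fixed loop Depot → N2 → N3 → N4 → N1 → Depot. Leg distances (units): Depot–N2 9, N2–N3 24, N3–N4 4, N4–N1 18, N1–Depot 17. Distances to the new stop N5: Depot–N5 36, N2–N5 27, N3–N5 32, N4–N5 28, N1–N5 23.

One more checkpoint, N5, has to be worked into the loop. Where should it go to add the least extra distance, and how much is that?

Minimum extra distance: 33, inserting N5 between N4 and N1.

Insertion cost between consecutive stops i–j is d(i,N5) + d(N5,j) − d(i,j):
  between Depot and N2: 36 + 27 − 9 = 54
  between N2 and N3: 27 + 32 − 24 = 35
  between N3 and N4: 32 + 28 − 4 = 56
  between N4 and N1: 28 + 23 − 18 = 33
  between N1 and Depot: 23 + 36 − 17 = 42
Cheapest insertion is between N4 and N1, adding 33.
New total = 72 + 33 = 105.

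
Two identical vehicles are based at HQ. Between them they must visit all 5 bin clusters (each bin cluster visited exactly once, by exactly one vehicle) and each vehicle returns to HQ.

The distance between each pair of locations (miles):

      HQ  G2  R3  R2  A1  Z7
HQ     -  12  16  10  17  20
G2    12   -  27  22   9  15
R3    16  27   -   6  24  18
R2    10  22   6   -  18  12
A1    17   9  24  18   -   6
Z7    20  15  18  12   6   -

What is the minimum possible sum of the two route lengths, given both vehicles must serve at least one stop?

79 miles — the smallest possible combined total.

Try each way of splitting the stops between the two vehicles (each non-empty) and, for each split, find the best tour for each vehicle:
  {G2} + {R3, R2, A1, Z7}: 24 + 57 = 81
  {R3} + {G2, R2, A1, Z7}: 32 + 49 = 81
  {G2, R3} + {R2, A1, Z7}: 55 + 45 = 100
  {R2} + {G2, R3, A1, Z7}: 20 + 61 = 81
  {G2, R2} + {R3, A1, Z7}: 44 + 57 = 101
  {R3, R2} + {G2, A1, Z7}: 32 + 47 = 79
  … (15 splits in total)
Best: vehicle 1 HQ → R3 → R2 → HQ = 32; vehicle 2 HQ → G2 → A1 → Z7 → HQ = 47; combined 79.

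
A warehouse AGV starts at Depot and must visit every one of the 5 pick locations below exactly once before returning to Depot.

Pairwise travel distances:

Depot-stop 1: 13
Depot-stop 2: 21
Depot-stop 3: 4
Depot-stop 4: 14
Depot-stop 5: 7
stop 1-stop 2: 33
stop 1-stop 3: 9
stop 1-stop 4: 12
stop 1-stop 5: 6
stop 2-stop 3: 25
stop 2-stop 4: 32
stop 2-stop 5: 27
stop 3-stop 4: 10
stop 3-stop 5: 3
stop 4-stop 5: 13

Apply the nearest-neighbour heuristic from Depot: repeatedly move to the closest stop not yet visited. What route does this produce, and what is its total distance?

Total distance 78 via the nearest-neighbour route Depot → stop 3 → stop 5 → stop 1 → stop 4 → stop 2 → Depot.

At Depot the remaining stops are stop 3 4, stop 5 7, stop 1 13, stop 4 14, stop 2 21; go to stop 3.
At stop 3 the remaining stops are stop 5 3, stop 1 9, stop 4 10, stop 2 25; go to stop 5.
At stop 5 the remaining stops are stop 1 6, stop 4 13, stop 2 27; go to stop 1.
At stop 1 the remaining stops are stop 4 12, stop 2 33; go to stop 4.
At stop 4 the remaining stops are stop 2 32; go to stop 2.
Return stop 2→Depot: 21.
Total = 4 + 3 + 6 + 12 + 32 + 21 = 78.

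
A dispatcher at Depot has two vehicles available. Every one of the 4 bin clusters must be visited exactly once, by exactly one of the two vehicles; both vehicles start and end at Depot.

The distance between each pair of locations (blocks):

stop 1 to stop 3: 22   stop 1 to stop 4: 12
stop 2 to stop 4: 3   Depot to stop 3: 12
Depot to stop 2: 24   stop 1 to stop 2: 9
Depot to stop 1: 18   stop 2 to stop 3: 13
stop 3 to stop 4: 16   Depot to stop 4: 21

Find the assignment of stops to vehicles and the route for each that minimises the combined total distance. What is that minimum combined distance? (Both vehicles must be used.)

Minimum combined distance: 75 blocks.

Try each way of splitting the stops between the two vehicles (each non-empty) and, for each split, find the best tour for each vehicle:
  {stop 1} + {stop 2, stop 3, stop 4}: 36 + 49 = 85
  {stop 2} + {stop 1, stop 3, stop 4}: 48 + 58 = 106
  {stop 1, stop 2} + {stop 3, stop 4}: 51 + 49 = 100
  {stop 3} + {stop 1, stop 2, stop 4}: 24 + 51 = 75
  {stop 1, stop 3} + {stop 2, stop 4}: 52 + 48 = 100
  {stop 2, stop 3} + {stop 1, stop 4}: 49 + 51 = 100
  … (7 splits in total)
Best: vehicle 1 Depot → stop 3 → Depot = 24; vehicle 2 Depot → stop 1 → stop 2 → stop 4 → Depot = 51; combined 75.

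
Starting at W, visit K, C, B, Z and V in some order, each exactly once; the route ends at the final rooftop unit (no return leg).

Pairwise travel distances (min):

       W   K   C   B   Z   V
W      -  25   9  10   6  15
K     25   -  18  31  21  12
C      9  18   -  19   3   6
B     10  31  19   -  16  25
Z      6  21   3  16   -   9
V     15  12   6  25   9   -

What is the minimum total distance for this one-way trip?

There are 5! = 120 possible orderings.
W - K - C - B - Z - V: 25+18+19+16+9 = 87
W - K - C - B - V - Z: 25+18+19+25+9 = 96
W - K - C - Z - B - V: 25+18+3+16+25 = 87
W - K - C - Z - V - B: 25+18+3+9+25 = 80
W - K - C - V - B - Z: 25+18+6+25+16 = 90
W - K - C - V - Z - B: 25+18+6+9+16 = 74
W - K - B - C - Z - V: 25+31+19+3+9 = 87
W - K - B - C - V - Z: 25+31+19+6+9 = 90
W - K - B - Z - C - V: 25+31+16+3+6 = 81
W - K - B - Z - V - C: 25+31+16+9+6 = 87
W - K - B - V - C - Z: 25+31+25+6+3 = 90
W - K - B - V - Z - C: 25+31+25+9+3 = 93
W - K - Z - C - B - V: 25+21+3+19+25 = 93
W - K - Z - C - V - B: 25+21+3+6+25 = 80
… (106 more)
W - B - Z - C - V - K: 10+16+3+6+12 = 47  ← best
The minimum is 47.
One shortest path: W → B → Z → C → V → K.

47 min — the minimum one-way total.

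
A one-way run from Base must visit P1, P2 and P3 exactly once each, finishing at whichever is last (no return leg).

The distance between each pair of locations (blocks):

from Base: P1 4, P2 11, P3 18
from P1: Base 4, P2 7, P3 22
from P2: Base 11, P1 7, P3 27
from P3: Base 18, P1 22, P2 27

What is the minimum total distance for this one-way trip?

Shortest open route: 38 blocks.

There are 3! = 6 possible orderings.
Base → P1 → P2 → P3: 4+7+27 = 38
Base → P1 → P3 → P2: 4+22+27 = 53
Base → P2 → P1 → P3: 11+7+22 = 40
Base → P2 → P3 → P1: 11+27+22 = 60
Base → P3 → P1 → P2: 18+22+7 = 47
Base → P3 → P2 → P1: 18+27+7 = 52
The minimum is 38.
One shortest path: Base → P1 → P2 → P3.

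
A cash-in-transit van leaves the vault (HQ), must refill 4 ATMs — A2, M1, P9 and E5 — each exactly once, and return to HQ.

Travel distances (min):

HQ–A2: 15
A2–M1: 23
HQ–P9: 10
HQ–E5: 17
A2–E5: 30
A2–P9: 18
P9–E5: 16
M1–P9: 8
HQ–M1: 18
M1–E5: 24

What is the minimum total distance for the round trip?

79 min — the shortest possible round trip.

HQ → A2 → M1 → P9 → E5 → HQ: 15+23+8+16+17 = 79
HQ → A2 → M1 → E5 → P9 → HQ: 15+23+24+16+10 = 88
HQ → A2 → P9 → M1 → E5 → HQ: 15+18+8+24+17 = 82
HQ → A2 → P9 → E5 → M1 → HQ: 15+18+16+24+18 = 91
HQ → A2 → E5 → M1 → P9 → HQ: 15+30+24+8+10 = 87
HQ → A2 → E5 → P9 → M1 → HQ: 15+30+16+8+18 = 87
HQ → M1 → A2 → P9 → E5 → HQ: 18+23+18+16+17 = 92
HQ → M1 → A2 → E5 → P9 → HQ: 18+23+30+16+10 = 97
HQ → M1 → P9 → A2 → E5 → HQ: 18+8+18+30+17 = 91
HQ → M1 → E5 → A2 → P9 → HQ: 18+24+30+18+10 = 100
HQ → P9 → A2 → M1 → E5 → HQ: 10+18+23+24+17 = 92
HQ → P9 → M1 → A2 → E5 → HQ: 10+8+23+30+17 = 88
The minimum is 79.
One optimal route: HQ → A2 → M1 → P9 → E5 → HQ (or its reverse).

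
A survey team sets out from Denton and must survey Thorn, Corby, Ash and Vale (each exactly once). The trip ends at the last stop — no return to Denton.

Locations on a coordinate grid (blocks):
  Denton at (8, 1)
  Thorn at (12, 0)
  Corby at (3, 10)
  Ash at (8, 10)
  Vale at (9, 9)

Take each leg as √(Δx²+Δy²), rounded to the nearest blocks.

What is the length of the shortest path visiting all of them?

There are 4! = 24 possible orderings.
Denton→Thorn→Corby→Ash→Vale: 4+13+5+1 = 23
Denton→Thorn→Corby→Vale→Ash: 4+13+6+1 = 24
Denton→Thorn→Ash→Corby→Vale: 4+11+5+6 = 26
Denton→Thorn→Ash→Vale→Corby: 4+11+1+6 = 22
Denton→Thorn→Vale→Corby→Ash: 4+9+6+5 = 24
Denton→Thorn→Vale→Ash→Corby: 4+9+1+5 = 19
Denton→Corby→Thorn→Ash→Vale: 10+13+11+1 = 35
Denton→Corby→Thorn→Vale→Ash: 10+13+9+1 = 33
Denton→Corby→Ash→Thorn→Vale: 10+5+11+9 = 35
Denton→Corby→Ash→Vale→Thorn: 10+5+1+9 = 25
Denton→Corby→Vale→Thorn→Ash: 10+6+9+11 = 36
Denton→Corby→Vale→Ash→Thorn: 10+6+1+11 = 28
Denton→Ash→Thorn→Corby→Vale: 9+11+13+6 = 39
Denton→Ash→Thorn→Vale→Corby: 9+11+9+6 = 35
… (10 more)
The minimum is 19.
One shortest path: Denton → Thorn → Vale → Ash → Corby.

Shortest open route: 19 blocks.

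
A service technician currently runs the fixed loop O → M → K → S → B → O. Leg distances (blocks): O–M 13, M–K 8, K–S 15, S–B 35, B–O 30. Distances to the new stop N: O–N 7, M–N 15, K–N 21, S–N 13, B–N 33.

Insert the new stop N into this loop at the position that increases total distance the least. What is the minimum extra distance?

Insertion cost between consecutive stops i–j is d(i,N) + d(N,j) − d(i,j):
  between O and M: 7 + 15 − 13 = 9
  between M and K: 15 + 21 − 8 = 28
  between K and S: 21 + 13 − 15 = 19
  between S and B: 13 + 33 − 35 = 11
  between B and O: 33 + 7 − 30 = 10
Cheapest insertion is between O and M, adding 9.
New total = 101 + 9 = 110.

Adding 9 blocks by placing N on the O–M leg.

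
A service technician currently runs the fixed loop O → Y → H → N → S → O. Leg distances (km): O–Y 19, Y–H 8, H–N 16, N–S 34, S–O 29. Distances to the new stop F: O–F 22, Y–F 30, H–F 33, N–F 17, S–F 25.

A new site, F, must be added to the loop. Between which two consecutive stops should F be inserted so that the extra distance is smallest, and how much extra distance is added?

Insertion cost between consecutive stops i–j is d(i,F) + d(F,j) − d(i,j):
  between O and Y: 22 + 30 − 19 = 33
  between Y and H: 30 + 33 − 8 = 55
  between H and N: 33 + 17 − 16 = 34
  between N and S: 17 + 25 − 34 = 8
  between S and O: 25 + 22 − 29 = 18
Cheapest insertion is between N and S, adding 8.
New total = 106 + 8 = 114.

+8 km — insert F between N and S.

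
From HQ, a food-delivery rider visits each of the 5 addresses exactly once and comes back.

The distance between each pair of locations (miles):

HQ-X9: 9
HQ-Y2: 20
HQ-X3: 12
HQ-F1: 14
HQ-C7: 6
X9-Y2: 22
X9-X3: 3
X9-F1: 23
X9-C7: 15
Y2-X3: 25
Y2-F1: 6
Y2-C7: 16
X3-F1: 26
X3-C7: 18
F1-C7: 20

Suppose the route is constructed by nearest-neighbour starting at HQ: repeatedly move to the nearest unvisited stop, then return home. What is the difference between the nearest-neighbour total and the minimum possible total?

From HQ: C7=6, X9=9, X3=12, F1=14, Y2=20 → choose C7 (6).
From C7: X9=15, Y2=16, X3=18, F1=20 → choose X9 (15).
From X9: X3=3, Y2=22, F1=23 → choose X3 (3).
From X3: Y2=25, F1=26 → choose Y2 (25).
From Y2: F1=6 → choose F1 (6).
NN route HQ → C7 → X9 → X3 → Y2 → F1 → HQ costs 69.
Optimal: HQ → X9 → X3 → F1 → Y2 → C7 → HQ costs 66 (by enumerating all 60 distinct tours).
Excess = 69 − 66 = 3.

3 miles longer than the optimal tour.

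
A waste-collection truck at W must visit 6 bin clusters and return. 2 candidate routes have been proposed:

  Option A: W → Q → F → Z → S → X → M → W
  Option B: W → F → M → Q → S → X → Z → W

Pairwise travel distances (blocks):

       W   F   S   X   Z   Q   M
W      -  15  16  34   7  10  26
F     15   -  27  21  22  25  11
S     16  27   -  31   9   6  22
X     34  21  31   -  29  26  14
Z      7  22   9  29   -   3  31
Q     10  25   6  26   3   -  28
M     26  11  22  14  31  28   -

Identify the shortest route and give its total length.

127 blocks — Option B is the shortest.

Option A: 10 + 25 + 22 + 9 + 31 + 14 + 26 = 137
Option B: 15 + 11 + 28 + 6 + 31 + 29 + 7 = 127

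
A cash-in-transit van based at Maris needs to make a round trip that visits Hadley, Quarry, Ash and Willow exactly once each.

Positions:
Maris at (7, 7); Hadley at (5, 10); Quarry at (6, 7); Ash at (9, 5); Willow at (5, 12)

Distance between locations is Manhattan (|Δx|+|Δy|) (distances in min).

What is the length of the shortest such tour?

Maris→Hadley→Quarry→Ash→Willow→Maris: 5+4+5+11+7 = 32
Maris→Hadley→Quarry→Willow→Ash→Maris: 5+4+6+11+4 = 30
Maris→Hadley→Ash→Quarry→Willow→Maris: 5+9+5+6+7 = 32
Maris→Hadley→Ash→Willow→Quarry→Maris: 5+9+11+6+1 = 32
Maris→Hadley→Willow→Quarry→Ash→Maris: 5+2+6+5+4 = 22
Maris→Hadley→Willow→Ash→Quarry→Maris: 5+2+11+5+1 = 24
Maris→Quarry→Hadley→Ash→Willow→Maris: 1+4+9+11+7 = 32
Maris→Quarry→Hadley→Willow→Ash→Maris: 1+4+2+11+4 = 22
Maris→Quarry→Ash→Hadley→Willow→Maris: 1+5+9+2+7 = 24
Maris→Quarry→Willow→Hadley→Ash→Maris: 1+6+2+9+4 = 22
Maris→Ash→Hadley→Quarry→Willow→Maris: 4+9+4+6+7 = 30
Maris→Ash→Quarry→Hadley→Willow→Maris: 4+5+4+2+7 = 22
The minimum is 22.
One optimal route: Maris → Hadley → Willow → Quarry → Ash → Maris (or its reverse).

22 min — the shortest possible round trip.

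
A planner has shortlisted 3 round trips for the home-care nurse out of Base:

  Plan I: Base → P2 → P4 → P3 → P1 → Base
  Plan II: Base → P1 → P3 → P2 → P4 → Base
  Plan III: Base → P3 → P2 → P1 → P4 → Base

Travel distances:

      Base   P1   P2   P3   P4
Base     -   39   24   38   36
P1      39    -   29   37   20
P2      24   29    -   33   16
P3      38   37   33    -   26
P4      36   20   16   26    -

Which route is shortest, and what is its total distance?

142 — Plan I is the shortest.

Plan I: 24 + 16 + 26 + 37 + 39 = 142
Plan II: 39 + 37 + 33 + 16 + 36 = 161
Plan III: 38 + 33 + 29 + 20 + 36 = 156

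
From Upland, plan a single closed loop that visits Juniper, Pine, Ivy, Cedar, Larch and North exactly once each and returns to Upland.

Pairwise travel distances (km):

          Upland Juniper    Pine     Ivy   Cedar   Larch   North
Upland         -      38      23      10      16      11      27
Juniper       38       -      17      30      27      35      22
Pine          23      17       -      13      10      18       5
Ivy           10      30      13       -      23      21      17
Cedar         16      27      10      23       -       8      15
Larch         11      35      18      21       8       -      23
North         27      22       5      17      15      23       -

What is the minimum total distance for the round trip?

Minimum total distance: 95 km.

Upland - Juniper - Pine - Ivy - Cedar - Larch - North - Upland: 38+17+13+23+8+23+27 = 149
Upland - Juniper - Pine - Ivy - Cedar - North - Larch - Upland: 38+17+13+23+15+23+11 = 140
Upland - Juniper - Pine - Ivy - Larch - Cedar - North - Upland: 38+17+13+21+8+15+27 = 139
Upland - Juniper - Pine - Ivy - Larch - North - Cedar - Upland: 38+17+13+21+23+15+16 = 143
Upland - Juniper - Pine - Ivy - North - Cedar - Larch - Upland: 38+17+13+17+15+8+11 = 119
Upland - Juniper - Pine - Ivy - North - Larch - Cedar - Upland: 38+17+13+17+23+8+16 = 132
Upland - Juniper - Pine - Cedar - Ivy - Larch - North - Upland: 38+17+10+23+21+23+27 = 159
Upland - Juniper - Pine - Cedar - Ivy - North - Larch - Upland: 38+17+10+23+17+23+11 = 139
… (352 more)
Upland - Ivy - North - Juniper - Pine - Cedar - Larch - Upland: 10+17+22+17+10+8+11 = 95  ← best
The minimum is 95.
One optimal route: Upland → Ivy → North → Juniper → Pine → Cedar → Larch → Upland (or its reverse).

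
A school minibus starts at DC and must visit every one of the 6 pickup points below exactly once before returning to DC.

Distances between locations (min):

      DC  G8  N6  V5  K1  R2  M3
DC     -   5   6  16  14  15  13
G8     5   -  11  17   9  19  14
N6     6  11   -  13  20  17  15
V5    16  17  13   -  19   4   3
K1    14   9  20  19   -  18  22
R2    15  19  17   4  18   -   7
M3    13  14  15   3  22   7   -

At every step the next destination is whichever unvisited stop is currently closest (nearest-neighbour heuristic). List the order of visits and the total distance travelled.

60 min along DC → G8 → K1 → R2 → V5 → M3 → N6 → DC.

From DC: distances to unvisited — G8=5, N6=6, M3=13, K1=14, R2=15, V5=16. Nearest is G8 (5).
From G8: distances to unvisited — K1=9, N6=11, M3=14, V5=17, R2=19. Nearest is K1 (9).
From K1: distances to unvisited — R2=18, V5=19, N6=20, M3=22. Nearest is R2 (18).
From R2: distances to unvisited — V5=4, M3=7, N6=17. Nearest is V5 (4).
From V5: distances to unvisited — M3=3, N6=13. Nearest is M3 (3).
From M3: distances to unvisited — N6=15. Nearest is N6 (15).
Return N6→DC: 6.
Total = 5 + 9 + 18 + 4 + 3 + 15 + 6 = 60.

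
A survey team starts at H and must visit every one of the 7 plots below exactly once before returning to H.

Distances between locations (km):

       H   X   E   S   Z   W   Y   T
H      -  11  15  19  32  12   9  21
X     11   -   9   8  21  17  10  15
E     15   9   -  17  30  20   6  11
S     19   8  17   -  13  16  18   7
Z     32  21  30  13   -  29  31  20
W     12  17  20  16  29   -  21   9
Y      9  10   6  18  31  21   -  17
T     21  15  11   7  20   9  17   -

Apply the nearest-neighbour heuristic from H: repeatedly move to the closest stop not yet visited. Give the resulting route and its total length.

Total distance 109 km via the nearest-neighbour route H → Y → E → X → S → T → W → Z → H.

At H the remaining stops are Y 9, X 11, W 12, E 15, S 19, T 21, Z 32; go to Y.
At Y the remaining stops are E 6, X 10, T 17, S 18, W 21, Z 31; go to E.
At E the remaining stops are X 9, T 11, S 17, W 20, Z 30; go to X.
At X the remaining stops are S 8, T 15, W 17, Z 21; go to S.
At S the remaining stops are T 7, Z 13, W 16; go to T.
At T the remaining stops are W 9, Z 20; go to W.
At W the remaining stops are Z 29; go to Z.
Return Z→H: 32.
Total = 9 + 6 + 9 + 8 + 7 + 9 + 29 + 32 = 109.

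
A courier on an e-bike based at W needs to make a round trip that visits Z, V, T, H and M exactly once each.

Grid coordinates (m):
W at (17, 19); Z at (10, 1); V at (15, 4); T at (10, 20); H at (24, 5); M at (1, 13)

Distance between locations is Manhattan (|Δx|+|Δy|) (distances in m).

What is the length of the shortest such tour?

Shortest round trip = 84 m.

W - Z - V - T - H - M - W: 25+8+21+29+31+22 = 136
W - Z - V - T - M - H - W: 25+8+21+16+31+21 = 122
W - Z - V - H - T - M - W: 25+8+10+29+16+22 = 110
W - Z - V - H - M - T - W: 25+8+10+31+16+8 = 98
W - Z - V - M - T - H - W: 25+8+23+16+29+21 = 122
W - Z - V - M - H - T - W: 25+8+23+31+29+8 = 124
W - Z - T - V - H - M - W: 25+19+21+10+31+22 = 128
W - Z - T - V - M - H - W: 25+19+21+23+31+21 = 140
W - Z - T - H - V - M - W: 25+19+29+10+23+22 = 128
W - Z - T - H - M - V - W: 25+19+29+31+23+17 = 144
W - Z - T - M - V - H - W: 25+19+16+23+10+21 = 114
W - Z - T - M - H - V - W: 25+19+16+31+10+17 = 118
W - Z - H - V - T - M - W: 25+18+10+21+16+22 = 112
W - Z - H - V - M - T - W: 25+18+10+23+16+8 = 100
… (46 more)
W - T - M - Z - V - H - W: 8+16+21+8+10+21 = 84  ← best
The minimum is 84.
One optimal route: W → T → M → Z → V → H → W (or its reverse).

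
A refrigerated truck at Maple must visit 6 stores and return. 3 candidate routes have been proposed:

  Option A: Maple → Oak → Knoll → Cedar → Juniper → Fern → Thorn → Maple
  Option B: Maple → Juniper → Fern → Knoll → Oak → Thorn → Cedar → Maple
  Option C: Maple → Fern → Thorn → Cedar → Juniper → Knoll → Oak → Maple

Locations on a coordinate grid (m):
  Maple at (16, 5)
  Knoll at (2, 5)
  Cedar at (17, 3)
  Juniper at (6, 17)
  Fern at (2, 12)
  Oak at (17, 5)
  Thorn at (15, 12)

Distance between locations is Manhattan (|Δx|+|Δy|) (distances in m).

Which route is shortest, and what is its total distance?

76 m — Option B is the shortest.

Option A: 1 + 15 + 17 + 25 + 9 + 13 + 8 = 88
Option B: 22 + 9 + 7 + 15 + 9 + 11 + 3 = 76
Option C: 21 + 13 + 11 + 25 + 16 + 15 + 1 = 102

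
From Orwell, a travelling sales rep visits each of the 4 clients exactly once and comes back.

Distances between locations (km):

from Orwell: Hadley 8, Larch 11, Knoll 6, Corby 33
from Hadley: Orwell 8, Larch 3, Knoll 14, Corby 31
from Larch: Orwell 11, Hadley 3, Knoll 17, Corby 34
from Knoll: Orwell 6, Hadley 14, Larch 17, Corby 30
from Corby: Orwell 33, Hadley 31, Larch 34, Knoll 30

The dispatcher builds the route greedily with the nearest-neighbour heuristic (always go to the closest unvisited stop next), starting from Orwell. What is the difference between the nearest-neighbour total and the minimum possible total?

Excess over optimum: 9 km.

From Orwell: Knoll=6, Hadley=8, Larch=11, Corby=33 → choose Knoll (6).
From Knoll: Hadley=14, Larch=17, Corby=30 → choose Hadley (14).
From Hadley: Larch=3, Corby=31 → choose Larch (3).
From Larch: Corby=34 → choose Corby (34).
NN route Orwell → Knoll → Hadley → Larch → Corby → Orwell costs 90.
Optimal: Orwell → Hadley → Larch → Corby → Knoll → Orwell costs 81 (by enumerating all 12 distinct tours).
Excess = 90 − 81 = 9.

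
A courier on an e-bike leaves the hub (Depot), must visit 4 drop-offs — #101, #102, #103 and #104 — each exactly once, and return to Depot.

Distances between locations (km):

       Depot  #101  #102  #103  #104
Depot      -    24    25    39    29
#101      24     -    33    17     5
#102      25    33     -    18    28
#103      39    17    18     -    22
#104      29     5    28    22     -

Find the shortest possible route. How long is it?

94 km — the shortest possible round trip.

There are 12 distinct closed tours to check (reversals are equivalent).
Depot → #101 → #102 → #103 → #104 → Depot: 24+33+18+22+29 = 126
Depot → #101 → #102 → #104 → #103 → Depot: 24+33+28+22+39 = 146
Depot → #101 → #103 → #102 → #104 → Depot: 24+17+18+28+29 = 116
Depot → #101 → #103 → #104 → #102 → Depot: 24+17+22+28+25 = 116
Depot → #101 → #104 → #102 → #103 → Depot: 24+5+28+18+39 = 114
Depot → #101 → #104 → #103 → #102 → Depot: 24+5+22+18+25 = 94
Depot → #102 → #101 → #103 → #104 → Depot: 25+33+17+22+29 = 126
Depot → #102 → #101 → #104 → #103 → Depot: 25+33+5+22+39 = 124
Depot → #102 → #103 → #101 → #104 → Depot: 25+18+17+5+29 = 94
Depot → #102 → #104 → #101 → #103 → Depot: 25+28+5+17+39 = 114
Depot → #103 → #101 → #102 → #104 → Depot: 39+17+33+28+29 = 146
Depot → #103 → #102 → #101 → #104 → Depot: 39+18+33+5+29 = 124
The minimum is 94.
One optimal route: Depot → #101 → #104 → #103 → #102 → Depot (or its reverse).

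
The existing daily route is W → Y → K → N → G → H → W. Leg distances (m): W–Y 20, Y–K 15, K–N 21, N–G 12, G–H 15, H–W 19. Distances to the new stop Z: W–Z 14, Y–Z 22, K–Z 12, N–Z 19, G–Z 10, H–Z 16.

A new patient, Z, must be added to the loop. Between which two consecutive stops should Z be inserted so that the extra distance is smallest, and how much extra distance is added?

Minimum extra distance: 10 m, inserting Z between K and N.

Insertion cost between consecutive stops i–j is d(i,Z) + d(Z,j) − d(i,j):
  between W and Y: 14 + 22 − 20 = 16
  between Y and K: 22 + 12 − 15 = 19
  between K and N: 12 + 19 − 21 = 10
  between N and G: 19 + 10 − 12 = 17
  between G and H: 10 + 16 − 15 = 11
  between H and W: 16 + 14 − 19 = 11
Cheapest insertion is between K and N, adding 10.
New total = 102 + 10 = 112.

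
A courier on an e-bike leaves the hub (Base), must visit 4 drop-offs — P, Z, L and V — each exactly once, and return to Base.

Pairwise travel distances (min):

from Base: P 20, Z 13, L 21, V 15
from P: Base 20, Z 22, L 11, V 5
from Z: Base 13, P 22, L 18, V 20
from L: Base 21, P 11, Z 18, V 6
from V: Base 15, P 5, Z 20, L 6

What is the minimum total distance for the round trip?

Minimum total distance: 62 min.

There are 12 distinct closed tours to check (reversals are equivalent).
Base-P-Z-L-V-Base: 20+22+18+6+15 = 81
Base-P-Z-V-L-Base: 20+22+20+6+21 = 89
Base-P-L-Z-V-Base: 20+11+18+20+15 = 84
Base-P-L-V-Z-Base: 20+11+6+20+13 = 70
Base-P-V-Z-L-Base: 20+5+20+18+21 = 84
Base-P-V-L-Z-Base: 20+5+6+18+13 = 62
Base-Z-P-L-V-Base: 13+22+11+6+15 = 67
Base-Z-P-V-L-Base: 13+22+5+6+21 = 67
Base-Z-L-P-V-Base: 13+18+11+5+15 = 62
Base-Z-V-P-L-Base: 13+20+5+11+21 = 70
Base-L-P-Z-V-Base: 21+11+22+20+15 = 89
Base-L-Z-P-V-Base: 21+18+22+5+15 = 81
The minimum is 62.
One optimal route: Base → P → V → L → Z → Base (or its reverse).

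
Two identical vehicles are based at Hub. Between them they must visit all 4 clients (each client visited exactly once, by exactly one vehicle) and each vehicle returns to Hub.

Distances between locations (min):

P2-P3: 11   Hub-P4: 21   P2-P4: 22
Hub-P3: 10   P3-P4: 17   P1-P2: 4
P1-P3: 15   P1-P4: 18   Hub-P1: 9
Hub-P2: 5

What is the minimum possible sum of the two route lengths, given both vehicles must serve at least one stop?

Minimum combined distance: 64 min.

Try each way of splitting the stops between the two vehicles (each non-empty) and, for each split, find the best tour for each vehicle:
  {P1} + {P2, P3, P4}: 18 + 54 = 72
  {P2} + {P1, P3, P4}: 10 + 54 = 64
  {P1, P2} + {P3, P4}: 18 + 48 = 66
  {P3} + {P1, P2, P4}: 20 + 48 = 68
  {P1, P3} + {P2, P4}: 34 + 48 = 82
  {P2, P3} + {P1, P4}: 26 + 48 = 74
  … (7 splits in total)
Best: vehicle 1 Hub → P2 → Hub = 10; vehicle 2 Hub → P1 → P4 → P3 → Hub = 54; combined 64.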